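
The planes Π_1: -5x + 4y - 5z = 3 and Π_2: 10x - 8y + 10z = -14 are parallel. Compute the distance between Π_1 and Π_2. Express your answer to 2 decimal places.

0.49

Rescale Π_2 by 1/(-2): -5x + 4y - 5z = 7. Then distance = |3 − 7| / √66 ≈ 0.49.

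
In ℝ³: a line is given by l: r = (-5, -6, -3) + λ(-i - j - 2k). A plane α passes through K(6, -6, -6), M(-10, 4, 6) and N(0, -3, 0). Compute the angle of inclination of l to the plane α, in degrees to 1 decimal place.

54.7

KM = (-16, 10, 12), KN = (-6, 3, 6); a normal to α is KM × KN = (24, 24, 12).
Using K: α has equation 24x + 24y + 12z = -72.
sin θ = |n·v| / (|n||v|) = |-72| / (√1296 · √6) = 0.81650.
θ ≈ 54.7°.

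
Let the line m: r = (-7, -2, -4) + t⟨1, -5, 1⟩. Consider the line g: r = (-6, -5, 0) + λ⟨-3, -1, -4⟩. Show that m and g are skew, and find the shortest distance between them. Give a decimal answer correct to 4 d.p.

Common perpendicular direction n = (1, -5, 1) × (-3, -1, -4) = (21, 1, -16).
With w = (-6, -5, 0) − (-7, -2, -4) = (1, -3, 4), w · n = -46.
Since n ≠ 0 the lines are not parallel, and w · n = -46 ≠ 0 so they do not intersect; hence they are skew.
Distance = |w · n| / |n| = |-46| / √698 ≈ 1.7411.

1.7411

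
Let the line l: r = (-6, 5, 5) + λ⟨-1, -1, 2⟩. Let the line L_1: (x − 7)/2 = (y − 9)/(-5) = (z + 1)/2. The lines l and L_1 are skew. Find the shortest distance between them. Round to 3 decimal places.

L_1 has direction (2, -5, 2) through (7, 9, -1).
Common perpendicular direction n = (-1, -1, 2) × (2, -5, 2) = (8, 6, 7).
With w = (7, 9, -1) − (-6, 5, 5) = (13, 4, -6), w · n = 86.
Distance = |w · n| / |n| = |86| / √149 ≈ 7.045.

7.045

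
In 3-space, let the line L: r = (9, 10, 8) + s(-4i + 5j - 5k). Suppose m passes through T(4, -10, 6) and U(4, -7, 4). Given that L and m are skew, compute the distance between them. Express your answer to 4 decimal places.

10.4164

A direction vector for m is U − T = (0, 3, -2).
Common perpendicular direction n = (-4, 5, -5) × (0, 3, -2) = (5, -8, -12).
With w = (4, -10, 6) − (9, 10, 8) = (-5, -20, -2), w · n = 159.
Distance = |w · n| / |n| = |159| / √233 ≈ 10.4164.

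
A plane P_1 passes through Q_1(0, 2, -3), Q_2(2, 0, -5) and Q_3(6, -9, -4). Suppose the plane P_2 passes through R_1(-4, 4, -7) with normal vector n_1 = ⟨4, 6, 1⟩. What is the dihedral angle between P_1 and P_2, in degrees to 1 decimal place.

32.7

Q_1Q_2 = (2, -2, -2), Q_1Q_3 = (6, -11, -1); a normal to P_1 is Q_1Q_2 × Q_1Q_3 = (-20, -10, -10).
Using Q_1: P_1 has equation -20x - 10y - 10z = 10.
P_2: n_1·r = n_1·R_1 gives 4x + 6y + z = 1.
cos θ = |n₁·n₂| / (|n₁||n₂|) = |-150| / (√600 · √53).
θ = arccos(0.84116) ≈ 32.7°.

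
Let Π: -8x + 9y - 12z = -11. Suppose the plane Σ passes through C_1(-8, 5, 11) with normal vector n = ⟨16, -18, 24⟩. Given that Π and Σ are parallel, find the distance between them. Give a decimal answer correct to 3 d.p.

0.706

Σ: n·r = n·C_1 gives 16x - 18y + 24z = 46.
Rescale Σ by 1/(-2): -8x + 9y - 12z = -23. Then distance = |-11 − (-23)| / √289 ≈ 0.706.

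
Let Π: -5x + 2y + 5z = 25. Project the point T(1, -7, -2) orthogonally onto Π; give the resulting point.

Foot = T − λn with λ = (n·T − d)/|n|² = (-29 − 25)/54 = -1.
Foot = (1, -7, -2) − (-1)·(-5, 2, 5) = (-4, -5, 3).

(-4, -5, 3)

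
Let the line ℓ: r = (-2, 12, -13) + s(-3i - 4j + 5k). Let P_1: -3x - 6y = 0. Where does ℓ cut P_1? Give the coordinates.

(-8, 4, -3)

Substitute r = (-2, 12, -13) + t(-3, -4, 5) into the plane: -66 + 33t = 0, so t = 2.
Intersection: (-2, 12, -13) + 2·(-3, -4, 5) = (-8, 4, -3).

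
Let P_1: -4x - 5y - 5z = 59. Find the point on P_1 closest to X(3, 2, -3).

(-1, -3, -8)

Foot = X − λn with λ = (n·X − d)/|n|² = (-7 − 59)/66 = -1.
Foot = (3, 2, -3) − (-1)·(-4, -5, -5) = (-1, -3, -8).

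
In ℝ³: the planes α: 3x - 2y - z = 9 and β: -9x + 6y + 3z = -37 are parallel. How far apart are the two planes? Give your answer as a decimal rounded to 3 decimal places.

0.891

Rescale β by 1/(-3): 3x - 2y - z = 37/3. Then distance = |9 − (37/3)| / √14 ≈ 0.891.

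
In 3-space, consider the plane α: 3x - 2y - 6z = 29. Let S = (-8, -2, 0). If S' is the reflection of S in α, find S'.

λ = (n·S − d)/|n|² = (-20 − 29)/49 = -1.
Reflection = S − 2λn = (-8, -2, 0) − (-2)·(3, -2, -6) = (-2, -6, -12).

(-2, -6, -12)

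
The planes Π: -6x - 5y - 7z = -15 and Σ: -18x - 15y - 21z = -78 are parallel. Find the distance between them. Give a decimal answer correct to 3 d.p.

1.049

Rescale Σ by 1/3: -6x - 5y - 7z = -26. Then distance = |-15 − (-26)| / √110 ≈ 1.049.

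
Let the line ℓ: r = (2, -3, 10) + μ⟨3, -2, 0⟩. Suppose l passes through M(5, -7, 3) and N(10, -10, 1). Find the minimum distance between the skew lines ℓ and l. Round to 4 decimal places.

2.6099

A direction vector for l is N − M = (5, -3, -2).
Common perpendicular direction n = (3, -2, 0) × (5, -3, -2) = (4, 6, 1).
With w = (5, -7, 3) − (2, -3, 10) = (3, -4, -7), w · n = -19.
Distance = |w · n| / |n| = |-19| / √53 ≈ 2.6099.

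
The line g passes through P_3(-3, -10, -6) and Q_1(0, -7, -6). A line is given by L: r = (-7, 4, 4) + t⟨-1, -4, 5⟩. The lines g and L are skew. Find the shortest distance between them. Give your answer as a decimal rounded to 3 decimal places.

A direction vector for g is Q_1 − P_3 = (3, 3, 0).
Common perpendicular direction n = (3, 3, 0) × (-1, -4, 5) = (15, -15, -9).
With w = (-7, 4, 4) − (-3, -10, -6) = (-4, 14, 10), w · n = -360.
Distance = |w · n| / |n| = |-360| / √531 ≈ 15.623.

15.623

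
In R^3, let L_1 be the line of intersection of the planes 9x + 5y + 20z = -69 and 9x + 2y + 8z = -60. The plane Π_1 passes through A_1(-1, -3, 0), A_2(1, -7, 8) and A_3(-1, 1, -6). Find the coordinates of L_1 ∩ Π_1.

Direction of L_1: (9, 5, 20) × (9, 2, 8) = (0, 108, -27).
A point on L_1: solving the two plane equations with y = 1 gives (-6, 1, -1).
A_1A_2 = (2, -4, 8), A_1A_3 = (0, 4, -6); a normal to Π_1 is A_1A_2 × A_1A_3 = (-8, 12, 8).
Using A_1: Π_1 has equation -8x + 12y + 8z = -28.
Substitute r = (-6, 1, -1) + t(0, 108, -27) into the plane: 52 + 1080t = -28, so t = -2/27.
Intersection: (-6, 1, -1) + (-2/27)·(0, 108, -27) = (-6, -7, 1).

(-6, -7, 1)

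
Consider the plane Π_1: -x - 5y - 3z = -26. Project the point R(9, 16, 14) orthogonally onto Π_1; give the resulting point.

Foot = R − λn with λ = (n·R − d)/|n|² = (-131 − (-26))/35 = -3.
Foot = (9, 16, 14) − (-3)·(-1, -5, -3) = (6, 1, 5).

(6, 1, 5)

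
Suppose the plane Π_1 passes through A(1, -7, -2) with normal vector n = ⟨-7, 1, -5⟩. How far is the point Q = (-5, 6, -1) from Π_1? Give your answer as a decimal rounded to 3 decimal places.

5.774

Π_1: n·r = n·A gives -7x + y - 5z = -4.
n·Q − d = (-7)·(-5) + (1)·(6) + (-5)·(-1) − (-4) = 50; |n| = √75.
Distance = |50| / √75 = 50/√75 ≈ 5.774.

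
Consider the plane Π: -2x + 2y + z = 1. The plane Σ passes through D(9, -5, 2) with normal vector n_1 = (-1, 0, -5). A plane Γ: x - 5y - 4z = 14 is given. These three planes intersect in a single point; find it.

(-6, -8, 5)

Σ: n_1·r = n_1·D gives -x - 5z = -19.
Solving the 3×3 linear system -2x + 2y + z = 1, -x - 5z = -19, x - 5y - 4z = 14 (e.g. by elimination or Cramer's rule, determinant = 37) gives (-6, -8, 5).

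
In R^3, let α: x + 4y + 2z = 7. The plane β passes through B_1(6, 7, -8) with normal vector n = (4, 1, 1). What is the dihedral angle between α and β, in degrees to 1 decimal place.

β: n·r = n·B_1 gives 4x + y + z = 23.
cos θ = |n₁·n₂| / (|n₁||n₂|) = |10| / (√21 · √18).
θ = arccos(0.51434) ≈ 59.0°.

59.0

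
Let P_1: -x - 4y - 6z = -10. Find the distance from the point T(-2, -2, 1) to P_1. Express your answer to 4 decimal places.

1.9230

n·T − d = (-1)·(-2) + (-4)·(-2) + (-6)·(1) − (-10) = 14; |n| = √53.
Distance = |14| / √53 = 14/√53 ≈ 1.9230.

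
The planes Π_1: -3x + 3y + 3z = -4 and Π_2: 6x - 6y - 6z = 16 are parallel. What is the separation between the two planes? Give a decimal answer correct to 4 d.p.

0.7698

Rescale Π_2 by 1/(-2): -3x + 3y + 3z = -8. Then distance = |-4 − (-8)| / √27 ≈ 0.7698.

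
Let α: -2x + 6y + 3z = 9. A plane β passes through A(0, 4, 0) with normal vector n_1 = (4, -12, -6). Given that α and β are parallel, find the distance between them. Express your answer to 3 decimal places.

β: n_1·r = n_1·A gives 4x - 12y - 6z = -48.
Rescale β by 1/(-2): -2x + 6y + 3z = 24. Then distance = |9 − 24| / √49 ≈ 2.143.

2.143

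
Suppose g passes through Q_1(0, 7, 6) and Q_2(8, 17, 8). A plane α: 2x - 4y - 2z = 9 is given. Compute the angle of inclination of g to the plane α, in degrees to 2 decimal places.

A direction vector for g is Q_2 − Q_1 = (8, 10, 2).
sin θ = |n·v| / (|n||v|) = |-28| / (√24 · √168) = 0.44096.
θ ≈ 26.17°.

26.17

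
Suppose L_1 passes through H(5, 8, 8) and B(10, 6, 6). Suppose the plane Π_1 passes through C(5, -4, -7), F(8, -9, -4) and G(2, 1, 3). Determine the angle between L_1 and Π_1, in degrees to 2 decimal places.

34.56

A direction vector for L_1 is B − H = (5, -2, -2).
CF = (3, -5, 3), CG = (-3, 5, 10); a normal to Π_1 is CF × CG = (-65, -39, 0).
Using C: Π_1 has equation -65x - 39y = -169.
sin θ = |n·v| / (|n||v|) = |-247| / (√5746 · √33) = 0.56723.
θ ≈ 34.56°.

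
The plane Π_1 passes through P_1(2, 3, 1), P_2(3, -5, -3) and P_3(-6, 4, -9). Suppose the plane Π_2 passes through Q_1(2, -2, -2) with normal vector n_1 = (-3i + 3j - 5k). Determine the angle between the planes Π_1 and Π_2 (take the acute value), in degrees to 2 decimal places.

P_1P_2 = (1, -8, -4), P_1P_3 = (-8, 1, -10); a normal to Π_1 is P_1P_2 × P_1P_3 = (84, 42, -63).
Using P_1: Π_1 has equation 84x + 42y - 63z = 231.
Π_2: n_1·r = n_1·Q_1 gives -3x + 3y - 5z = -2.
cos θ = |n₁·n₂| / (|n₁||n₂|) = |189| / (√12789 · √43).
θ = arccos(0.25486) ≈ 75.23°.

75.23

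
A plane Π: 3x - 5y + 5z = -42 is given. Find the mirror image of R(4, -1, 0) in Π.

(-2, 9, -10)

λ = (n·R − d)/|n|² = (17 − (-42))/59 = 1.
Reflection = R − 2λn = (4, -1, 0) − 2·(3, -5, 5) = (-2, 9, -10).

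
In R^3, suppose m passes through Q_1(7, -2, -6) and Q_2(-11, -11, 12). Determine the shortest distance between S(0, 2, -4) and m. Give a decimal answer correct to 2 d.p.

A direction vector for m is Q_2 − Q_1 = (-18, -9, 18).
Taking (7, -2, -6) on m with direction v = (-18, -9, 18): w = S − (7, -2, -6) = (-7, 4, 2), and w × v = (90, 90, 135).
Distance = |w × v| / |v| = √34425 / √729 ≈ 6.87.

6.87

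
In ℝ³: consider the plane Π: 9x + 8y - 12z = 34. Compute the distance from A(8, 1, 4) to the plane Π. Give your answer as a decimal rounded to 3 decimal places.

n·A − d = (9)·(8) + (8)·(1) + (-12)·(4) − 34 = -2; |n| = √289.
Distance = |-2| / √289 = 2/√289 ≈ 0.118.

0.118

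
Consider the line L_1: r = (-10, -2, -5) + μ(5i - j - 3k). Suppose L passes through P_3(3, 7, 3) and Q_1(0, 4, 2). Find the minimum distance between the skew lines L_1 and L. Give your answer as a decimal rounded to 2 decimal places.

A direction vector for L is Q_1 − P_3 = (-3, -3, -1).
Common perpendicular direction n = (5, -1, -3) × (-3, -3, -1) = (-8, 14, -18).
With w = (3, 7, 3) − (-10, -2, -5) = (13, 9, 8), w · n = -122.
Distance = |w · n| / |n| = |-122| / √584 ≈ 5.05.

5.05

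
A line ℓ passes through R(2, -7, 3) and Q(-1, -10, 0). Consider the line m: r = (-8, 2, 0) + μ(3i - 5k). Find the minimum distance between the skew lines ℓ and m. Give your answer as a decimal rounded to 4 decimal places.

A direction vector for ℓ is Q − R = (-3, -3, -3).
Common perpendicular direction n = (-3, -3, -3) × (3, 0, -5) = (15, -24, 9).
With w = (-8, 2, 0) − (2, -7, 3) = (-10, 9, -3), w · n = -393.
Distance = |w · n| / |n| = |-393| / √882 ≈ 13.2330.

13.2330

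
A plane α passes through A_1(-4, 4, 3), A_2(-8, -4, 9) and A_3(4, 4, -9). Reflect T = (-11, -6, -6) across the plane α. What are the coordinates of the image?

A_1A_2 = (-4, -8, 6), A_1A_3 = (8, 0, -12); a normal to α is A_1A_2 × A_1A_3 = (96, 0, 64).
Using A_1: α has equation 96x + 64z = -192.
λ = (n·T − d)/|n|² = (-1440 − (-192))/13312 = -3/32.
Reflection = T − 2λn = (-11, -6, -6) − (-3/16)·(96, 0, 64) = (7, -6, 6).

(7, -6, 6)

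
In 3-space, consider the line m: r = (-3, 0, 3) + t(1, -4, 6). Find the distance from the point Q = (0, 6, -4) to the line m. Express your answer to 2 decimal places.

Taking (-3, 0, 3) on m with direction v = (1, -4, 6): w = Q − (-3, 0, 3) = (3, 6, -7), and w × v = (8, -25, -18).
Distance = |w × v| / |v| = √1013 / √53 ≈ 4.37.

4.37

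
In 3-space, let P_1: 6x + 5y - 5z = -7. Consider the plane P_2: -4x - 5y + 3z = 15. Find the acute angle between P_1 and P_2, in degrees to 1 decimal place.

12.6

cos θ = |n₁·n₂| / (|n₁||n₂|) = |-64| / (√86 · √50).
θ = arccos(0.97599) ≈ 12.6°.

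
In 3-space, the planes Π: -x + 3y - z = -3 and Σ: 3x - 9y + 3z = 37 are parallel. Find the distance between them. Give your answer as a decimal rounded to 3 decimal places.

Rescale Σ by 1/(-3): -x + 3y - z = -37/3. Then distance = |-3 − (-37/3)| / √11 ≈ 2.814.

2.814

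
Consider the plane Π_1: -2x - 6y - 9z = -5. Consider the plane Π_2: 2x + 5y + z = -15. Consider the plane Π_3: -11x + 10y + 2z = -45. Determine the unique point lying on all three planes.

Solving the 3×3 linear system -2x - 6y - 9z = -5, 2x + 5y + z = -15, -11x + 10y + 2z = -45 (e.g. by elimination or Cramer's rule, determinant = -585) gives (1, -4, 3).

(1, -4, 3)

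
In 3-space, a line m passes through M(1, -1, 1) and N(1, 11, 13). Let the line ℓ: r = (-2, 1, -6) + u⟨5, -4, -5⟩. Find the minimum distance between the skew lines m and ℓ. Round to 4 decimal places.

6.7213

A direction vector for m is N − M = (0, 12, 12).
Common perpendicular direction n = (0, 12, 12) × (5, -4, -5) = (-12, 60, -60).
With w = (-2, 1, -6) − (1, -1, 1) = (-3, 2, -7), w · n = 576.
Distance = |w · n| / |n| = |576| / √7344 ≈ 6.7213.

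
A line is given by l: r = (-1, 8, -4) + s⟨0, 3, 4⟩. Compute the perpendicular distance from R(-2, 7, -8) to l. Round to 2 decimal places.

1.89

Taking (-1, 8, -4) on l with direction v = (0, 3, 4): w = R − (-1, 8, -4) = (-1, -1, -4), and w × v = (8, 4, -3).
Distance = |w × v| / |v| = √89 / √25 ≈ 1.89.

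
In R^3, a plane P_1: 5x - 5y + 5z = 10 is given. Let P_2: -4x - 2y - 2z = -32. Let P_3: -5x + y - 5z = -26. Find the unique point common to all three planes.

Solving the 3×3 linear system 5x - 5y + 5z = 10, -4x - 2y - 2z = -32, -5x + y - 5z = -26 (e.g. by elimination or Cramer's rule, determinant = 40) gives (6, 4, 0).

(6, 4, 0)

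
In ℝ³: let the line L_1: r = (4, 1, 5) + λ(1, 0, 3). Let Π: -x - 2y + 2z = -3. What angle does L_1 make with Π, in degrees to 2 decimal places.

sin θ = |n·v| / (|n||v|) = |5| / (√9 · √10) = 0.52705.
θ ≈ 31.81°.

31.81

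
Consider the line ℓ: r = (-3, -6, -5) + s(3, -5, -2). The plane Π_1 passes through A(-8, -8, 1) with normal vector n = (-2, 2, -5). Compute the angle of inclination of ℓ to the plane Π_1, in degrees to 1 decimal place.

Π_1: n·r = n·A gives -2x + 2y - 5z = -5.
sin θ = |n·v| / (|n||v|) = |-6| / (√33 · √38) = 0.16943.
θ ≈ 9.8°.

9.8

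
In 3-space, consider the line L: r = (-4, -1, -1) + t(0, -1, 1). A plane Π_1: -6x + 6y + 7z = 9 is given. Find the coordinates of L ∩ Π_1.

Substitute r = (-4, -1, -1) + t(0, -1, 1) into the plane: 11 + 1t = 9, so t = -2.
Intersection: (-4, -1, -1) + (-2)·(0, -1, 1) = (-4, 1, -3).

(-4, 1, -3)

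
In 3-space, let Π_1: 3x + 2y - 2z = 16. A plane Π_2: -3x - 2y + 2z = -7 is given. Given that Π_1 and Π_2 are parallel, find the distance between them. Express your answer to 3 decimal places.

Rescale Π_2 by 1/(-1): 3x + 2y - 2z = 7. Then distance = |16 − 7| / √17 ≈ 2.183.

2.183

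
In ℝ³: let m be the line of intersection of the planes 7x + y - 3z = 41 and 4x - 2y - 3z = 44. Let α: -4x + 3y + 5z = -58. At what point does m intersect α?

Direction of m: (7, 1, -3) × (4, -2, -3) = (-9, 9, -18).
A point on m: solving the two plane equations with x = 11 gives (11, -12, 8).
Substitute r = (11, -12, 8) + t(-9, 9, -18) into the plane: -40 + (-27)t = -58, so t = 2/3.
Intersection: (11, -12, 8) + (2/3)·(-9, 9, -18) = (5, -6, -4).

(5, -6, -4)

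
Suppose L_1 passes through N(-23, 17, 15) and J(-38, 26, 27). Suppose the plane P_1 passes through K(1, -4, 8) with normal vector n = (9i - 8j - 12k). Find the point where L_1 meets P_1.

A direction vector for L_1 is J − N = (-15, 9, 12).
P_1: n·r = n·K gives 9x - 8y - 12z = -55.
Substitute r = (-23, 17, 15) + t(-15, 9, 12) into the plane: -523 + (-351)t = -55, so t = -4/3.
Intersection: (-23, 17, 15) + (-4/3)·(-15, 9, 12) = (-3, 5, -1).

(-3, 5, -1)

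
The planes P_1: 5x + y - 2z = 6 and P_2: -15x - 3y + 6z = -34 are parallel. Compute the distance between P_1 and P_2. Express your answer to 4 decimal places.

0.9737

Rescale P_2 by 1/(-3): 5x + y - 2z = 34/3. Then distance = |6 − (34/3)| / √30 ≈ 0.9737.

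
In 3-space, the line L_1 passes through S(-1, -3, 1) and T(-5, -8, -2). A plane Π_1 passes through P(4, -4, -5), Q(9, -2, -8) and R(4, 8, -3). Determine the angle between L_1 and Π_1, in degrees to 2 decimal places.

34.29

A direction vector for L_1 is T − S = (-4, -5, -3).
PQ = (5, 2, -3), PR = (0, 12, 2); a normal to Π_1 is PQ × PR = (40, -10, 60).
Using P: Π_1 has equation 40x - 10y + 60z = -100.
sin θ = |n·v| / (|n||v|) = |-290| / (√5300 · √50) = 0.56335.
θ ≈ 34.29°.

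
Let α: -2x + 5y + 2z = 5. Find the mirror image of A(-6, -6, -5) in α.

(-10, 4, -1)

λ = (n·A − d)/|n|² = (-28 − 5)/33 = -1.
Reflection = A − 2λn = (-6, -6, -5) − (-2)·(-2, 5, 2) = (-10, 4, -1).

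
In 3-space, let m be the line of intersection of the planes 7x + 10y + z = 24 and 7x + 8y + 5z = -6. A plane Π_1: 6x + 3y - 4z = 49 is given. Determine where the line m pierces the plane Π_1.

Direction of m: (7, 10, 1) × (7, 8, 5) = (42, -28, -14).
A point on m: solving the two plane equations with x = -6 gives (-6, 7, -4).
Substitute r = (-6, 7, -4) + t(42, -28, -14) into the plane: 1 + 224t = 49, so t = 3/14.
Intersection: (-6, 7, -4) + (3/14)·(42, -28, -14) = (3, 1, -7).

(3, 1, -7)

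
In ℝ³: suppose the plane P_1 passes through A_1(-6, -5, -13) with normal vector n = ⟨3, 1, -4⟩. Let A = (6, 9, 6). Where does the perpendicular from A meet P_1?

P_1: n·r = n·A_1 gives 3x + y - 4z = 29.
Foot = A − λn with λ = (n·A − d)/|n|² = (3 − 29)/26 = -1.
Foot = (6, 9, 6) − (-1)·(3, 1, -4) = (9, 10, 2).

(9, 10, 2)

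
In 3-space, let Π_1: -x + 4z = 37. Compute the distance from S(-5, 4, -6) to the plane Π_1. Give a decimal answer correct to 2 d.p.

n·S − d = (-1)·(-5) + (0)·(4) + (4)·(-6) − 37 = -56; |n| = √17.
Distance = |-56| / √17 = 56/√17 ≈ 13.58.

13.58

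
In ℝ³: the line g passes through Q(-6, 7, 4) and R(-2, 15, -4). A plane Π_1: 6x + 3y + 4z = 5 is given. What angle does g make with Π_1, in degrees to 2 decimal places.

A direction vector for g is R − Q = (4, 8, -8).
sin θ = |n·v| / (|n||v|) = |16| / (√61 · √144) = 0.17072.
θ ≈ 9.83°.

9.83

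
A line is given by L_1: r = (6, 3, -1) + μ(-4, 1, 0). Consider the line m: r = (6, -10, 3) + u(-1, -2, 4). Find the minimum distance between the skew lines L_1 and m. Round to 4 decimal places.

Common perpendicular direction n = (-4, 1, 0) × (-1, -2, 4) = (4, 16, 9).
With w = (6, -10, 3) − (6, 3, -1) = (0, -13, 4), w · n = -172.
Distance = |w · n| / |n| = |-172| / √353 ≈ 9.1546.

9.1546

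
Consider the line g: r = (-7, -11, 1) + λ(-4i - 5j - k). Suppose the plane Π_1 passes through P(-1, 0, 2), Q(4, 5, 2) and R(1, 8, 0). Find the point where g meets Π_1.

(1, -1, 3)

PQ = (5, 5, 0), PR = (2, 8, -2); a normal to Π_1 is PQ × PR = (-10, 10, 30).
Using P: Π_1 has equation -10x + 10y + 30z = 70.
Substitute r = (-7, -11, 1) + t(-4, -5, -1) into the plane: -10 + (-40)t = 70, so t = -2.
Intersection: (-7, -11, 1) + (-2)·(-4, -5, -1) = (1, -1, 3).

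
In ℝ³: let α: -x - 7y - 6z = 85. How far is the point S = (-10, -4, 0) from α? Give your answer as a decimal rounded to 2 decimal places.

n·S − d = (-1)·(-10) + (-7)·(-4) + (-6)·(0) − 85 = -47; |n| = √86.
Distance = |-47| / √86 = 47/√86 ≈ 5.07.

5.07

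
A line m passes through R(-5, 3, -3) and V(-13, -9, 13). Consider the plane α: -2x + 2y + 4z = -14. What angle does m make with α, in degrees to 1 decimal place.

32.1

A direction vector for m is V − R = (-8, -12, 16).
sin θ = |n·v| / (|n||v|) = |56| / (√24 · √464) = 0.53067.
θ ≈ 32.1°.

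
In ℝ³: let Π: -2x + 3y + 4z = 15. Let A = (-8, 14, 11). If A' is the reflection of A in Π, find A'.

λ = (n·A − d)/|n|² = (102 − 15)/29 = 3.
Reflection = A − 2λn = (-8, 14, 11) − 6·(-2, 3, 4) = (4, -4, -13).

(4, -4, -13)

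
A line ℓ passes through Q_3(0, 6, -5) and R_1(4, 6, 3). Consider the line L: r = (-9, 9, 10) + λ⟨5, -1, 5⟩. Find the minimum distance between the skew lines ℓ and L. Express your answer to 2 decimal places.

A direction vector for ℓ is R_1 − Q_3 = (4, 0, 8).
Common perpendicular direction n = (4, 0, 8) × (5, -1, 5) = (8, 20, -4).
With w = (-9, 9, 10) − (0, 6, -5) = (-9, 3, 15), w · n = -72.
Distance = |w · n| / |n| = |-72| / √480 ≈ 3.29.

3.29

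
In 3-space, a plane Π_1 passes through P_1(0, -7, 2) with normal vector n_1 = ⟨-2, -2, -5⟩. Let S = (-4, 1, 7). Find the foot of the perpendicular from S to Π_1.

Π_1: n_1·r = n_1·P_1 gives -2x - 2y - 5z = 4.
Foot = S − λn with λ = (n·S − d)/|n|² = (-29 − 4)/33 = -1.
Foot = (-4, 1, 7) − (-1)·(-2, -2, -5) = (-6, -1, 2).

(-6, -1, 2)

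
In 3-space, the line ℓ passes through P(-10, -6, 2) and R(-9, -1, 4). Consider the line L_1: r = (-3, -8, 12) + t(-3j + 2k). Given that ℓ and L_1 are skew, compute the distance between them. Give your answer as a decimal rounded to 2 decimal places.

5.24

A direction vector for ℓ is R − P = (1, 5, 2).
Common perpendicular direction n = (1, 5, 2) × (0, -3, 2) = (16, -2, -3).
With w = (-3, -8, 12) − (-10, -6, 2) = (7, -2, 10), w · n = 86.
Distance = |w · n| / |n| = |86| / √269 ≈ 5.24.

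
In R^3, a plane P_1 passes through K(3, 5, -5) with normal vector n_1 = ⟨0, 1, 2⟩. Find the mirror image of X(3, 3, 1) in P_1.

(3, -1, -7)

P_1: n_1·r = n_1·K gives y + 2z = -5.
λ = (n·X − d)/|n|² = (5 − (-5))/5 = 2.
Reflection = X − 2λn = (3, 3, 1) − 4·(0, 1, 2) = (3, -1, -7).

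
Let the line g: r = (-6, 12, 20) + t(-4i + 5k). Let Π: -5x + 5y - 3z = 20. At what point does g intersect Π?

(2, 12, 10)

Substitute r = (-6, 12, 20) + t(-4, 0, 5) into the plane: 30 + 5t = 20, so t = -2.
Intersection: (-6, 12, 20) + (-2)·(-4, 0, 5) = (2, 12, 10).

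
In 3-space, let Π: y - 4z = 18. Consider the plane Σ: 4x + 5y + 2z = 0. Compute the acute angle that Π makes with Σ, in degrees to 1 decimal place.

83.8

cos θ = |n₁·n₂| / (|n₁||n₂|) = |-3| / (√17 · √45).
θ = arccos(0.10847) ≈ 83.8°.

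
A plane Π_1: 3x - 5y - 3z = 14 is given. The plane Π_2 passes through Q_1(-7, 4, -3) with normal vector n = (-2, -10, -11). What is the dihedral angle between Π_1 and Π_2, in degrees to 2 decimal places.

38.48

Π_2: n·r = n·Q_1 gives -2x - 10y - 11z = 7.
cos θ = |n₁·n₂| / (|n₁||n₂|) = |77| / (√43 · √225).
θ = arccos(0.78283) ≈ 38.48°.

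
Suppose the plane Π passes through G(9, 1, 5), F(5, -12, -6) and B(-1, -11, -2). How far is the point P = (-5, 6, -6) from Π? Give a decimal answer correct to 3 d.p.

15.333

GF = (-4, -13, -11), GB = (-10, -12, -7); a normal to Π is GF × GB = (-41, 82, -82).
Using G: Π has equation -41x + 82y - 82z = -697.
n·P − d = (-41)·(-5) + (82)·(6) + (-82)·(-6) − (-697) = 1886; |n| = √15129.
Distance = |1886| / √15129 = 1886/√15129 ≈ 15.333.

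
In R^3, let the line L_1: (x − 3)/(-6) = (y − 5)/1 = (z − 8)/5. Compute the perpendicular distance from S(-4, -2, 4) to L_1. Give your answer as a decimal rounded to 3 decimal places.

10.506

L_1 has direction (-6, 1, 5) through (3, 5, 8).
Taking (3, 5, 8) on L_1 with direction v = (-6, 1, 5): w = S − (3, 5, 8) = (-7, -7, -4), and w × v = (-31, 59, -49).
Distance = |w × v| / |v| = √6843 / √62 ≈ 10.506.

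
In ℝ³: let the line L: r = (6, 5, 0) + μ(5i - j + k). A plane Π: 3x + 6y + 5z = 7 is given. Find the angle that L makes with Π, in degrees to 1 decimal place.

sin θ = |n·v| / (|n||v|) = |14| / (√70 · √27) = 0.32203.
θ ≈ 18.8°.

18.8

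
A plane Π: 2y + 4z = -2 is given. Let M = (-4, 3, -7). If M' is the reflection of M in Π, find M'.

λ = (n·M − d)/|n|² = (-22 − (-2))/20 = -1.
Reflection = M − 2λn = (-4, 3, -7) − (-2)·(0, 2, 4) = (-4, 7, 1).

(-4, 7, 1)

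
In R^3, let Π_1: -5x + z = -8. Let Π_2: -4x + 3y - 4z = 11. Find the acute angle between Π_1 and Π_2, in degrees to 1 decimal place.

60.7

cos θ = |n₁·n₂| / (|n₁||n₂|) = |16| / (√26 · √41).
θ = arccos(0.49005) ≈ 60.7°.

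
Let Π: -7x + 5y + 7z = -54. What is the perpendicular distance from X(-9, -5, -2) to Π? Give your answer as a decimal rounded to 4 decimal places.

7.0330

n·X − d = (-7)·(-9) + (5)·(-5) + (7)·(-2) − (-54) = 78; |n| = √123.
Distance = |78| / √123 = 78/√123 ≈ 7.0330.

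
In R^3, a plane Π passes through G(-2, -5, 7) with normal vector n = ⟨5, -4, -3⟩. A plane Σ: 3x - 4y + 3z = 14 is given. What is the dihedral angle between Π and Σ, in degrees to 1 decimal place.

57.8

Π: n·r = n·G gives 5x - 4y - 3z = -11.
cos θ = |n₁·n₂| / (|n₁||n₂|) = |22| / (√50 · √34).
θ = arccos(0.53358) ≈ 57.8°.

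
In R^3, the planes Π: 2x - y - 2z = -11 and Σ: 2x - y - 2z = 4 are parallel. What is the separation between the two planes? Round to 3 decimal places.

Same normal n = (2, -1, -2) with |n| = √9; distance = |-11 − 4| / |n| = 15/√9 ≈ 5.000.

5.000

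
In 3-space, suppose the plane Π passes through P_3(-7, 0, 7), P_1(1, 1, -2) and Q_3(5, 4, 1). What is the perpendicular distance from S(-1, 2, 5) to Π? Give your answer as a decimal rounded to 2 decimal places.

P_3P_1 = (8, 1, -9), P_3Q_3 = (12, 4, -6); a normal to Π is P_3P_1 × P_3Q_3 = (30, -60, 20).
Using P_3: Π has equation 30x - 60y + 20z = -70.
n·S − d = (30)·(-1) + (-60)·(2) + (20)·(5) − (-70) = 20; |n| = √4900.
Distance = |20| / √4900 = 20/√4900 ≈ 0.29.

0.29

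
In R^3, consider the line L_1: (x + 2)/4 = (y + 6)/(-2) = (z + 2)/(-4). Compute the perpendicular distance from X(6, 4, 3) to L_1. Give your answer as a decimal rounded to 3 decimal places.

L_1 has direction (4, -2, -4) through (-2, -6, -2).
Taking (-2, -6, -2) on L_1 with direction v = (4, -2, -4): w = X − (-2, -6, -2) = (8, 10, 5), and w × v = (-30, 52, -56).
Distance = |w × v| / |v| = √6740 / √36 ≈ 13.683.

13.683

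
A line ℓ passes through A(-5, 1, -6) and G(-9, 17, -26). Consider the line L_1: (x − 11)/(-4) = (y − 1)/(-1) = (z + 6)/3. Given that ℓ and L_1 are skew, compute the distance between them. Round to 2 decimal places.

3.80

A direction vector for ℓ is G − A = (-4, 16, -20).
L_1 has direction (-4, -1, 3) through (11, 1, -6).
Common perpendicular direction n = (-4, 16, -20) × (-4, -1, 3) = (28, 92, 68).
With w = (11, 1, -6) − (-5, 1, -6) = (16, 0, 0), w · n = 448.
Distance = |w · n| / |n| = |448| / √13872 ≈ 3.80.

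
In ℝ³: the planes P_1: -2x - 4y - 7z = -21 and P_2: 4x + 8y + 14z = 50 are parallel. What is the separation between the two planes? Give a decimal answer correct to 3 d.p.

0.482

Rescale P_2 by 1/(-2): -2x - 4y - 7z = -25. Then distance = |-21 − (-25)| / √69 ≈ 0.482.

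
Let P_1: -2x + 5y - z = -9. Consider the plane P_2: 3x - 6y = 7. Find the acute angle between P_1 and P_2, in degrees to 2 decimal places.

11.54

cos θ = |n₁·n₂| / (|n₁||n₂|) = |-36| / (√30 · √45).
θ = arccos(0.97980) ≈ 11.54°.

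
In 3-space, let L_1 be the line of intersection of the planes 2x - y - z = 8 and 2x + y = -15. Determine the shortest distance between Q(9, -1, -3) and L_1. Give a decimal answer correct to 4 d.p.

Direction of L_1: (2, -1, -1) × (2, 1, 0) = (1, -2, 4).
A point on L_1: solving the two plane equations with x = -4 gives (-4, -7, -9).
Taking (-4, -7, -9) on L_1 with direction v = (1, -2, 4): w = Q − (-4, -7, -9) = (13, 6, 6), and w × v = (36, -46, -32).
Distance = |w × v| / |v| = √4436 / √21 ≈ 14.5340.

14.5340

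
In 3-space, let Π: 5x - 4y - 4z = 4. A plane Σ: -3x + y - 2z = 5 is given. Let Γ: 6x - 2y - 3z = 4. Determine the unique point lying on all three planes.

Solving the 3×3 linear system 5x - 4y - 4z = 4, -3x + y - 2z = 5, 6x - 2y - 3z = 4 (e.g. by elimination or Cramer's rule, determinant = 49) gives (0, 1, -2).

(0, 1, -2)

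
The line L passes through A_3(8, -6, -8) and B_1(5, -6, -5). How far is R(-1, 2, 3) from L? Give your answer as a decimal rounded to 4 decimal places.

A direction vector for L is B_1 − A_3 = (-3, 0, 3).
Taking (8, -6, -8) on L with direction v = (-3, 0, 3): w = R − (8, -6, -8) = (-9, 8, 11), and w × v = (24, -6, 24).
Distance = |w × v| / |v| = √1188 / √18 ≈ 8.1240.

8.1240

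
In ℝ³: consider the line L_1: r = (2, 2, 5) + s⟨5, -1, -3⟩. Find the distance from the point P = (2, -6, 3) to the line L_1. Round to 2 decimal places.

7.90

Taking (2, 2, 5) on L_1 with direction v = (5, -1, -3): w = P − (2, 2, 5) = (0, -8, -2), and w × v = (22, -10, 40).
Distance = |w × v| / |v| = √2184 / √35 ≈ 7.90.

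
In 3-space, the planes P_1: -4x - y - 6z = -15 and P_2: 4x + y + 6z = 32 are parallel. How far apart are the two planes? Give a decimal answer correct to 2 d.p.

Rescale P_2 by 1/(-1): -4x - y - 6z = -32. Then distance = |-15 − (-32)| / √53 ≈ 2.34.

2.34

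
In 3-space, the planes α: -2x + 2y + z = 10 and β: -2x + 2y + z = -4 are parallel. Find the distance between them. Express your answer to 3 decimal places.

4.667

Same normal n = (-2, 2, 1) with |n| = √9; distance = |10 − (-4)| / |n| = 14/√9 ≈ 4.667.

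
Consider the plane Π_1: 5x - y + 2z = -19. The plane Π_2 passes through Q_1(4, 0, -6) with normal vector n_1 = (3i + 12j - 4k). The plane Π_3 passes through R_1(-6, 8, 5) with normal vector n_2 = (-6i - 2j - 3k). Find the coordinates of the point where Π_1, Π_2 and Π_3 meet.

Π_2: n_1·r = n_1·Q_1 gives 3x + 12y - 4z = 36.
Π_3: n_2·r = n_2·R_1 gives -6x - 2y - 3z = 5.
Solving the 3×3 linear system 5x - y + 2z = -19, 3x + 12y - 4z = 36, -6x - 2y - 3z = 5 (e.g. by elimination or Cramer's rule, determinant = -121) gives (-4, 5, 3).

(-4, 5, 3)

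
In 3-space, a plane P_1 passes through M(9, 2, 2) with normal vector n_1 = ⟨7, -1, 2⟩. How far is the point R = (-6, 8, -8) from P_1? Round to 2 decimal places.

P_1: n_1·r = n_1·M gives 7x - y + 2z = 65.
n·R − d = (7)·(-6) + (-1)·(8) + (2)·(-8) − 65 = -131; |n| = √54.
Distance = |-131| / √54 = 131/√54 ≈ 17.83.

17.83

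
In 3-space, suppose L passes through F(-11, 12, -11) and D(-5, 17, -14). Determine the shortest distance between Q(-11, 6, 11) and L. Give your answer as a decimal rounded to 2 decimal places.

A direction vector for L is D − F = (6, 5, -3).
Taking (-11, 12, -11) on L with direction v = (6, 5, -3): w = Q − (-11, 12, -11) = (0, -6, 22), and w × v = (-92, 132, 36).
Distance = |w × v| / |v| = √27184 / √70 ≈ 19.71.

19.71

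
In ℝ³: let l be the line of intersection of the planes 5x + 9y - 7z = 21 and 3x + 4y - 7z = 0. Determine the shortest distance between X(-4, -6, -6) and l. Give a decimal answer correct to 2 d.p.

13.73

Direction of l: (5, 9, -7) × (3, 4, -7) = (-35, 14, -7).
A point on l: solving the two plane equations with x = -7 gives (-7, 7, 1).
Taking (-7, 7, 1) on l with direction v = (-35, 14, -7): w = X − (-7, 7, 1) = (3, -13, -7), and w × v = (189, 266, -413).
Distance = |w × v| / |v| = √277046 / √1470 ≈ 13.73.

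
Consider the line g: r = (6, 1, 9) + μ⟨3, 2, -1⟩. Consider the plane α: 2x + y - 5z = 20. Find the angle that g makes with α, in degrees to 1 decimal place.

39.4

sin θ = |n·v| / (|n||v|) = |13| / (√30 · √14) = 0.63434.
θ ≈ 39.4°.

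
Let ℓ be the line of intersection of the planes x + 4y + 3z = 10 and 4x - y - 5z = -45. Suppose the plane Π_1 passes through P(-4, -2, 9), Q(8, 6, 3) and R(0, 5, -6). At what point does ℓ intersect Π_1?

(-4, -1, 6)

Direction of ℓ: (1, 4, 3) × (4, -1, -5) = (-17, 17, -17).
A point on ℓ: solving the two plane equations with x = -9 gives (-9, 4, 1).
PQ = (12, 8, -6), PR = (4, 7, -15); a normal to Π_1 is PQ × PR = (-78, 156, 52).
Using P: Π_1 has equation -78x + 156y + 52z = 468.
Substitute r = (-9, 4, 1) + t(-17, 17, -17) into the plane: 1378 + 3094t = 468, so t = -5/17.
Intersection: (-9, 4, 1) + (-5/17)·(-17, 17, -17) = (-4, -1, 6).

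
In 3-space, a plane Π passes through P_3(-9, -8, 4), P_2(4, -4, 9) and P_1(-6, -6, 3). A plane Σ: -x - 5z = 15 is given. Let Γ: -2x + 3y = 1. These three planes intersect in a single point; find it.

P_3P_2 = (13, 4, 5), P_3P_1 = (3, 2, -1); a normal to Π is P_3P_2 × P_3P_1 = (-14, 28, 14).
Using P_3: Π has equation -14x + 28y + 14z = -42.
Solving the 3×3 linear system -14x + 28y + 14z = -42, -x - 5z = 15, -2x + 3y = 1 (e.g. by elimination or Cramer's rule, determinant = 28) gives (-5, -3, -2).

(-5, -3, -2)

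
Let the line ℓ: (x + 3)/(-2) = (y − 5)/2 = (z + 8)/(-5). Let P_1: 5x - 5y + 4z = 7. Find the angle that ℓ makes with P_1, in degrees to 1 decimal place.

ℓ has direction (-2, 2, -5) through (-3, 5, -8).
sin θ = |n·v| / (|n||v|) = |-40| / (√66 · √33) = 0.85710.
θ ≈ 59.0°.

59.0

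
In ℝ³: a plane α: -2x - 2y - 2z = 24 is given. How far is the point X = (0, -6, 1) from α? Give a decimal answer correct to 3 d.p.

n·X − d = (-2)·(0) + (-2)·(-6) + (-2)·(1) − 24 = -14; |n| = √12.
Distance = |-14| / √12 = 14/√12 ≈ 4.041.

4.041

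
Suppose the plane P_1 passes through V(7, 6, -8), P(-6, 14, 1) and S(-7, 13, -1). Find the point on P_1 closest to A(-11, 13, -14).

(-12, 8, -11)

VP = (-13, 8, 9), VS = (-14, 7, 7); a normal to P_1 is VP × VS = (-7, -35, 21).
Using V: P_1 has equation -7x - 35y + 21z = -427.
Foot = A − λn with λ = (n·A − d)/|n|² = (-672 − (-427))/1715 = -1/7.
Foot = (-11, 13, -14) − (-1/7)·(-7, -35, 21) = (-12, 8, -11).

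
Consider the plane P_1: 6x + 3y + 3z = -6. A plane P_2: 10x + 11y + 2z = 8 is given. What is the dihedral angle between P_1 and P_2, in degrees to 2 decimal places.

cos θ = |n₁·n₂| / (|n₁||n₂|) = |99| / (√54 · √225).
θ = arccos(0.89815) ≈ 26.08°.

26.08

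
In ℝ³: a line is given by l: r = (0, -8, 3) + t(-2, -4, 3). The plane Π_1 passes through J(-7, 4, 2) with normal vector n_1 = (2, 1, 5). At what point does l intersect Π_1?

Π_1: n_1·r = n_1·J gives 2x + y + 5z = 0.
Substitute r = (0, -8, 3) + t(-2, -4, 3) into the plane: 7 + 7t = 0, so t = -1.
Intersection: (0, -8, 3) + (-1)·(-2, -4, 3) = (2, -4, 0).

(2, -4, 0)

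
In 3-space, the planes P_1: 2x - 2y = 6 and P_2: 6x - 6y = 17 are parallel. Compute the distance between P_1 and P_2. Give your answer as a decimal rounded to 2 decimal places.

Rescale P_2 by 1/3: 2x - 2y = 17/3. Then distance = |6 − (17/3)| / √8 ≈ 0.12.

0.12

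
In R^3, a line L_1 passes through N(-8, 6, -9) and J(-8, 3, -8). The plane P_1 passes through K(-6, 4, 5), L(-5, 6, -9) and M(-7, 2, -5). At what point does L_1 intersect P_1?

(-8, 0, -7)

A direction vector for L_1 is J − N = (0, -3, 1).
KL = (1, 2, -14), KM = (-1, -2, -10); a normal to P_1 is KL × KM = (-48, 24, 0).
Using K: P_1 has equation -48x + 24y = 384.
Substitute r = (-8, 6, -9) + t(0, -3, 1) into the plane: 528 + (-72)t = 384, so t = 2.
Intersection: (-8, 6, -9) + 2·(0, -3, 1) = (-8, 0, -7).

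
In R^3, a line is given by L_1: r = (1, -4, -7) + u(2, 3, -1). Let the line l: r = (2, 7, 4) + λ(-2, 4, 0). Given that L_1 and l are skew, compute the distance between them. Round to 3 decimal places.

Common perpendicular direction n = (2, 3, -1) × (-2, 4, 0) = (4, 2, 14).
With w = (2, 7, 4) − (1, -4, -7) = (1, 11, 11), w · n = 180.
Distance = |w · n| / |n| = |180| / √216 ≈ 12.247.

12.247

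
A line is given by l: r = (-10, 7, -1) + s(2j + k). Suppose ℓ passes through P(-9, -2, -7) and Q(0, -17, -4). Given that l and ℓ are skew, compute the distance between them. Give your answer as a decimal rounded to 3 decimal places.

1.650

A direction vector for ℓ is Q − P = (9, -15, 3).
Common perpendicular direction n = (0, 2, 1) × (9, -15, 3) = (21, 9, -18).
With w = (-9, -2, -7) − (-10, 7, -1) = (1, -9, -6), w · n = 48.
Distance = |w · n| / |n| = |48| / √846 ≈ 1.650.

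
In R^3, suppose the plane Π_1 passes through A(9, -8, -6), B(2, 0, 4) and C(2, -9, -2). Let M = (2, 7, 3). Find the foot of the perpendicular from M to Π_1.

(4, 5, 6)

AB = (-7, 8, 10), AC = (-7, -1, 4); a normal to Π_1 is AB × AC = (42, -42, 63).
Using A: Π_1 has equation 42x - 42y + 63z = 336.
Foot = M − λn with λ = (n·M − d)/|n|² = (-21 − 336)/7497 = -1/21.
Foot = (2, 7, 3) − (-1/21)·(42, -42, 63) = (4, 5, 6).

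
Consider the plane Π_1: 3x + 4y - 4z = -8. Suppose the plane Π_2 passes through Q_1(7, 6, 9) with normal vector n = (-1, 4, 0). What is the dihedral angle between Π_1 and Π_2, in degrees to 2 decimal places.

60.50

Π_2: n·r = n·Q_1 gives -x + 4y = 17.
cos θ = |n₁·n₂| / (|n₁||n₂|) = |13| / (√41 · √17).
θ = arccos(0.49241) ≈ 60.50°.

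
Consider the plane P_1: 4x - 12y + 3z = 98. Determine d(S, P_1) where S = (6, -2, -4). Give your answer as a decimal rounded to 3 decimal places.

4.769

n·S − d = (4)·(6) + (-12)·(-2) + (3)·(-4) − 98 = -62; |n| = √169.
Distance = |-62| / √169 = 62/√169 ≈ 4.769.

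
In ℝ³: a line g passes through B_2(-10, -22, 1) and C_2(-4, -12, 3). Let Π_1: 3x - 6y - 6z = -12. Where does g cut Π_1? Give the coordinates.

A direction vector for g is C_2 − B_2 = (6, 10, 2).
Substitute r = (-10, -22, 1) + t(6, 10, 2) into the plane: 96 + (-54)t = -12, so t = 2.
Intersection: (-10, -22, 1) + 2·(6, 10, 2) = (2, -2, 5).

(2, -2, 5)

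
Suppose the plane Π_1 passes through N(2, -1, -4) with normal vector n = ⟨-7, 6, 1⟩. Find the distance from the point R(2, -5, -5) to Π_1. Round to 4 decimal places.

2.6958

Π_1: n·r = n·N gives -7x + 6y + z = -24.
n·R − d = (-7)·(2) + (6)·(-5) + (1)·(-5) − (-24) = -25; |n| = √86.
Distance = |-25| / √86 = 25/√86 ≈ 2.6958.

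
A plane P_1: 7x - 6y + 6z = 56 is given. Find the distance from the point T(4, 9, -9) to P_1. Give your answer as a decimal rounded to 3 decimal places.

n·T − d = (7)·(4) + (-6)·(9) + (6)·(-9) − 56 = -136; |n| = √121.
Distance = |-136| / √121 = 136/√121 ≈ 12.364.

12.364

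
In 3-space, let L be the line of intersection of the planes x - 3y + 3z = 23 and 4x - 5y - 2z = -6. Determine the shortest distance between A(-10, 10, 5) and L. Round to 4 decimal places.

Direction of L: (1, -3, 3) × (4, -5, -2) = (21, 14, 7).
A point on L: solving the two plane equations with x = 2 gives (2, 0, 7).
Taking (2, 0, 7) on L with direction v = (21, 14, 7): w = A − (2, 0, 7) = (-12, 10, -2), and w × v = (98, 42, -378).
Distance = |w × v| / |v| = √154252 / √686 ≈ 14.9952.

14.9952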